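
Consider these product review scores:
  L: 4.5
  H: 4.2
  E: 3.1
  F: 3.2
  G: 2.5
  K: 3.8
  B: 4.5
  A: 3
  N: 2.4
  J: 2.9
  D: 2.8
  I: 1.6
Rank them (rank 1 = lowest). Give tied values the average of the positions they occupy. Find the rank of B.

11.5

Sorted (ascending): 1.6, 2.4, 2.5, 2.8, 2.9, 3, 3.1, 3.2, 3.8, 4.2, 4.5, 4.5
The 2 values of 4.5 occupy positions 11–12 → average rank (11+12)/2 = 11.5.
B has value 4.5 → rank 11.5.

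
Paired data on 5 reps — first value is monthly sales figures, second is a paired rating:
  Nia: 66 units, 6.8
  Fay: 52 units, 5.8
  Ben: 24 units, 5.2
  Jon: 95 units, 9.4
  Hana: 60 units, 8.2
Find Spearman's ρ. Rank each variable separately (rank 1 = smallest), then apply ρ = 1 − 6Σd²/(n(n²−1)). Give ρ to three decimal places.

Ranks of variable 1: 4, 2, 1, 5, 3
Ranks of variable 2: 3, 2, 1, 5, 4
d = r₁ − r₂: 1, 0, 0, 0, -1
d²: 1, 0, 0, 0, 1; Σd² = 2
ρ = 1 − 6·2/(5·24) = 1 − 12/120 = 0.900

0.900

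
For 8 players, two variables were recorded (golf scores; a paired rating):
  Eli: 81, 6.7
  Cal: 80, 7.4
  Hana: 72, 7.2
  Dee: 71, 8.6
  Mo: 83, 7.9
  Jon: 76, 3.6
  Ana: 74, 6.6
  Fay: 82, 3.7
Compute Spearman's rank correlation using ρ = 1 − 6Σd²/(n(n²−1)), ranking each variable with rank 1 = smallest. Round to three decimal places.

Ranks of variable 1: 6, 5, 2, 1, 8, 4, 3, 7
Ranks of variable 2: 4, 6, 5, 8, 7, 1, 3, 2
d = r₁ − r₂: 2, -1, -3, -7, 1, 3, 0, 5
d²: 4, 1, 9, 49, 1, 9, 0, 25; Σd² = 98
ρ = 1 − 6·98/(8·63) = 1 − 588/504 = -0.167

-0.167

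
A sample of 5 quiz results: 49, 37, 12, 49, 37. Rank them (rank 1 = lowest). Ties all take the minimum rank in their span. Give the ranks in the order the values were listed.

4, 2, 1, 4, 2

Sorted (ascending): 12, 37, 37, 49, 49
The 2 values of 37 occupy positions 2–3 → each gets rank 2.
The 2 values of 49 occupy positions 4–5 → each gets rank 4.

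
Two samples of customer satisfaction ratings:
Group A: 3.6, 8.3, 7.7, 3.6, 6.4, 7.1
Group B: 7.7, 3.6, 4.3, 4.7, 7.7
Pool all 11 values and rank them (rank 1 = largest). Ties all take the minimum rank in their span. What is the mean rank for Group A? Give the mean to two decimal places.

5.33

Sorted (descending): 8.3, 7.7, 7.7, 7.7, 7.1, 6.4, 4.7, 4.3, 3.6, 3.6, 3.6
The 3 values of 7.7 occupy positions 2–4 → each gets rank 2.
The 3 values of 3.6 occupy positions 9–11 → each gets rank 9.
Group A values → pooled ranks: 3.6→9, 8.3→1, 7.7→2, 3.6→9, 6.4→6, 7.1→5
Mean rank = (9 + 1 + 2 + 9 + 6 + 5) / 6 = 5.33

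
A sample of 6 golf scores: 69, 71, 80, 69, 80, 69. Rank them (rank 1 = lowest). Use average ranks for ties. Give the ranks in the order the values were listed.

2, 4, 5.5, 2, 5.5, 2

Sorted (ascending): 69, 69, 69, 71, 80, 80
The 3 values of 69 occupy positions 1–3 → average rank 2.
The 2 values of 80 occupy positions 5–6 → average rank (5+6)/2 = 5.5.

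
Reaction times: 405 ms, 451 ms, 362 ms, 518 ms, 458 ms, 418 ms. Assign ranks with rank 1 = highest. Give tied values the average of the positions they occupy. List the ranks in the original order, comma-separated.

5, 3, 6, 1, 2, 4

Sorted (descending): 518, 458, 451, 418, 405, 362
No ties — each value takes its position as its rank.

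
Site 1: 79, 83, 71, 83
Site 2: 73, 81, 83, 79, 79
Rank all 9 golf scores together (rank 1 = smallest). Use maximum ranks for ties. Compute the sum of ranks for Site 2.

Sorted (ascending): 71, 73, 79, 79, 79, 81, 83, 83, 83
The 3 values of 79 occupy positions 3–5 → each gets rank 5.
The 3 values of 83 occupy positions 7–9 → each gets rank 9.
Site 2 values → pooled ranks: 73→2, 81→6, 83→9, 79→5, 79→5
Rank sum = 2 + 6 + 9 + 5 + 5 = 27

27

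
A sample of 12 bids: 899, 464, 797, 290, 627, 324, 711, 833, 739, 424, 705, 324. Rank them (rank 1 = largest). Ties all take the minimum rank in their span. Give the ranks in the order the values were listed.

Sorted (descending): 899, 833, 797, 739, 711, 705, 627, 464, 424, 324, 324, 290
The 2 values of 324 occupy positions 10–11 → each gets rank 10.

1, 8, 3, 12, 7, 10, 5, 2, 4, 9, 6, 10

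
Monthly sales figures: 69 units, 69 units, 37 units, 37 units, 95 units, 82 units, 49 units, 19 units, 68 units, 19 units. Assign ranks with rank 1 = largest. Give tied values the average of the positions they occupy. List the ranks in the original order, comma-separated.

3.5, 3.5, 7.5, 7.5, 1, 2, 6, 9.5, 5, 9.5

Sorted (descending): 95, 82, 69, 69, 68, 49, 37, 37, 19, 19
The 2 values of 69 occupy positions 3–4 → average rank (3+4)/2 = 3.5.
The 2 values of 37 occupy positions 7–8 → average rank (7+8)/2 = 7.5.
The 2 values of 19 occupy positions 9–10 → average rank (9+10)/2 = 9.5.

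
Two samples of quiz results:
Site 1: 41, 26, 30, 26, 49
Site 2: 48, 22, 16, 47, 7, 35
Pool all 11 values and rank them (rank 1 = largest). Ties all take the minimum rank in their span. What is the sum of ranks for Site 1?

25

Sorted (descending): 49, 48, 47, 41, 35, 30, 26, 26, 22, 16, 7
The 2 values of 26 occupy positions 7–8 → each gets rank 7.
Site 1 values → pooled ranks: 41→4, 26→7, 30→6, 26→7, 49→1
Rank sum = 4 + 7 + 6 + 7 + 1 = 25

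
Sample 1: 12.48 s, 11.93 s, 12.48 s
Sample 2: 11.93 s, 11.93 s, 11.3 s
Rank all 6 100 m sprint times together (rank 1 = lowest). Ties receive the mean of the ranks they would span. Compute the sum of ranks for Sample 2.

Sorted (ascending): 11.3, 11.93, 11.93, 11.93, 12.48, 12.48
The 3 values of 11.93 occupy positions 2–4 → average rank 3.
The 2 values of 12.48 occupy positions 5–6 → average rank (5+6)/2 = 5.5.
Sample 2 values → pooled ranks: 11.93→3, 11.93→3, 11.3→1
Rank sum = 3 + 3 + 1 = 7

7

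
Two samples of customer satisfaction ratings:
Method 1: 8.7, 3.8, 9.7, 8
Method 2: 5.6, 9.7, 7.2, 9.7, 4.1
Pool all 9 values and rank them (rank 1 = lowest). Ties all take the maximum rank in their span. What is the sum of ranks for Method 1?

21

Sorted (ascending): 3.8, 4.1, 5.6, 7.2, 8, 8.7, 9.7, 9.7, 9.7
The 3 values of 9.7 occupy positions 7–9 → each gets rank 9.
Method 1 values → pooled ranks: 8.7→6, 3.8→1, 9.7→9, 8→5
Rank sum = 6 + 1 + 9 + 5 = 21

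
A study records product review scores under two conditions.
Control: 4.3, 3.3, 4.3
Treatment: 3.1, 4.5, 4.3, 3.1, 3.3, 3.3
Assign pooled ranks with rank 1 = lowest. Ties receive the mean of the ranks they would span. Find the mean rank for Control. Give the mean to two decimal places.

6.00

Sorted (ascending): 3.1, 3.1, 3.3, 3.3, 3.3, 4.3, 4.3, 4.3, 4.5
The 2 values of 3.1 occupy positions 1–2 → average rank (1+2)/2 = 1.5.
The 3 values of 3.3 occupy positions 3–5 → average rank 4.
The 3 values of 4.3 occupy positions 6–8 → average rank 7.
Control values → pooled ranks: 4.3→7, 3.3→4, 4.3→7
Mean rank = (7 + 4 + 7) / 3 = 6.00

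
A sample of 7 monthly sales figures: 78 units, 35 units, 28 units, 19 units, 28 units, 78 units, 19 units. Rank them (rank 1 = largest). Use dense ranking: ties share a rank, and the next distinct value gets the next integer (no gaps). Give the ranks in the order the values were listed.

1, 2, 3, 4, 3, 1, 4

Sorted (descending): 78, 78, 35, 28, 28, 19, 19
The 2 values of 78 share dense rank 1.
The 2 values of 28 share dense rank 3.
The 2 values of 19 share dense rank 4.
Remaining distinct values take the next consecutive integers.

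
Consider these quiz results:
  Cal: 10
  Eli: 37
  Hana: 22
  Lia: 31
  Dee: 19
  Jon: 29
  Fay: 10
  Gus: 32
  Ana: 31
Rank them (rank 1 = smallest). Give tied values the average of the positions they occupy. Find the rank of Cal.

1.5

Sorted (ascending): 10, 10, 19, 22, 29, 31, 31, 32, 37
The 2 values of 10 occupy positions 1–2 → average rank (1+2)/2 = 1.5.
The 2 values of 31 occupy positions 6–7 → average rank (6+7)/2 = 6.5.
Cal has value 10 → rank 1.5.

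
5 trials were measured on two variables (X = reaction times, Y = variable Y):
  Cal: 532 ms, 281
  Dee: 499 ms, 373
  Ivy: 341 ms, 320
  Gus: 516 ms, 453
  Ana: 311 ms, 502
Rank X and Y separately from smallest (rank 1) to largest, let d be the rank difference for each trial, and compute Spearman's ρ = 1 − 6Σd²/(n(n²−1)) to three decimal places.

Ranks of variable 1: 5, 3, 2, 4, 1
Ranks of variable 2: 1, 3, 2, 4, 5
d = r₁ − r₂: 4, 0, 0, 0, -4
d²: 16, 0, 0, 0, 16; Σd² = 32
ρ = 1 − 6·32/(5·24) = 1 − 192/120 = -0.600

-0.600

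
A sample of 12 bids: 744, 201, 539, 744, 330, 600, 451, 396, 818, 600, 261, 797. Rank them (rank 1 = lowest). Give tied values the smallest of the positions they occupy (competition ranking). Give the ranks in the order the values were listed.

Sorted (ascending): 201, 261, 330, 396, 451, 539, 600, 600, 744, 744, 797, 818
The 2 values of 600 occupy positions 7–8 → each gets rank 7.
The 2 values of 744 occupy positions 9–10 → each gets rank 9.

9, 1, 6, 9, 3, 7, 5, 4, 12, 7, 2, 11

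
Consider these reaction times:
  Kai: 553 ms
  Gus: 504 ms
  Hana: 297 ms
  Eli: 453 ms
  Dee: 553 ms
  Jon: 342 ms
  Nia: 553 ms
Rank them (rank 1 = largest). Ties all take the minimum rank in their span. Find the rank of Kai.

1

Sorted (descending): 553, 553, 553, 504, 453, 342, 297
The 3 values of 553 occupy positions 1–3 → each gets rank 1.
Kai has value 553 ms → rank 1.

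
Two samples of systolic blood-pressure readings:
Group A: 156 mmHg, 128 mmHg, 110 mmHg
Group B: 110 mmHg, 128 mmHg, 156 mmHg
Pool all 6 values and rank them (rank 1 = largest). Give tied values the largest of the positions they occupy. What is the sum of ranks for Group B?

Sorted (descending): 156, 156, 128, 128, 110, 110
The 2 values of 156 occupy positions 1–2 → each gets rank 2.
The 2 values of 128 occupy positions 3–4 → each gets rank 4.
The 2 values of 110 occupy positions 5–6 → each gets rank 6.
Group B values → pooled ranks: 110→6, 128→4, 156→2
Rank sum = 6 + 4 + 2 = 12

12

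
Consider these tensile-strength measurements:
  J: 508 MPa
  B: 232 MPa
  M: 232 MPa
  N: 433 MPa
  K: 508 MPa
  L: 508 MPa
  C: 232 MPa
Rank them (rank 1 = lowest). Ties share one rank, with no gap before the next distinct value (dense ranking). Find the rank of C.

Sorted (ascending): 232, 232, 232, 433, 508, 508, 508
The 3 values of 232 share dense rank 1.
The 3 values of 508 share dense rank 3.
Remaining distinct values take the next consecutive integers.
C has value 232 MPa → rank 1.

1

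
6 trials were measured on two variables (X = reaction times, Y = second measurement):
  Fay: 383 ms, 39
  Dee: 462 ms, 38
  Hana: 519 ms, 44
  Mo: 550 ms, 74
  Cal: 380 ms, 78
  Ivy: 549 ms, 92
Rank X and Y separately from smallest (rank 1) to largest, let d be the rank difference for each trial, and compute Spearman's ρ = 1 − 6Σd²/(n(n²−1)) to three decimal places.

Ranks of variable 1: 2, 3, 4, 6, 1, 5
Ranks of variable 2: 2, 1, 3, 4, 5, 6
d = r₁ − r₂: 0, 2, 1, 2, -4, -1
d²: 0, 4, 1, 4, 16, 1; Σd² = 26
ρ = 1 − 6·26/(6·35) = 1 − 156/210 = 0.257

0.257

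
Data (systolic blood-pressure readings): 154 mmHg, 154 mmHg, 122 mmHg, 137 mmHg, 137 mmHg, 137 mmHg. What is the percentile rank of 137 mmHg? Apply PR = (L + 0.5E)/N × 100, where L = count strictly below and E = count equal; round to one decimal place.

41.7

N = 6.
Strictly below 137: 1. Equal to 137: 3.
PR = (1 + 0.5·3)/6 × 100 = 41.7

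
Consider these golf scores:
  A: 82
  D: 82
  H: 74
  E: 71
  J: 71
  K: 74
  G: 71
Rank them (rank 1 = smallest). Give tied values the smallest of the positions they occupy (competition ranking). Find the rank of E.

Sorted (ascending): 71, 71, 71, 74, 74, 82, 82
The 3 values of 71 occupy positions 1–3 → each gets rank 1.
The 2 values of 74 occupy positions 4–5 → each gets rank 4.
The 2 values of 82 occupy positions 6–7 → each gets rank 6.
E has value 71 → rank 1.

1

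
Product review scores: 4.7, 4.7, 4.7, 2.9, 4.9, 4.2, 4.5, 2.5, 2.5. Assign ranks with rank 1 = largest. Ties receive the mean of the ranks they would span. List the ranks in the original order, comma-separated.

3, 3, 3, 7, 1, 6, 5, 8.5, 8.5

Sorted (descending): 4.9, 4.7, 4.7, 4.7, 4.5, 4.2, 2.9, 2.5, 2.5
The 3 values of 4.7 occupy positions 2–4 → average rank 3.
The 2 values of 2.5 occupy positions 8–9 → average rank (8+9)/2 = 8.5.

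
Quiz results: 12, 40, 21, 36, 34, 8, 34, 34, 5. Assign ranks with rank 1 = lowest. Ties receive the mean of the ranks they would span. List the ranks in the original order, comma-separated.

Sorted (ascending): 5, 8, 12, 21, 34, 34, 34, 36, 40
The 3 values of 34 occupy positions 5–7 → average rank 6.

3, 9, 4, 8, 6, 2, 6, 6, 1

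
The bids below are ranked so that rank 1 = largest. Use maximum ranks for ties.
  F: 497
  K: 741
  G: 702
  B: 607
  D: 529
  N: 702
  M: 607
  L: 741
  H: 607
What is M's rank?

7

Sorted (descending): 741, 741, 702, 702, 607, 607, 607, 529, 497
The 2 values of 741 occupy positions 1–2 → each gets rank 2.
The 2 values of 702 occupy positions 3–4 → each gets rank 4.
The 3 values of 607 occupy positions 5–7 → each gets rank 7.
M has value 607 → rank 7.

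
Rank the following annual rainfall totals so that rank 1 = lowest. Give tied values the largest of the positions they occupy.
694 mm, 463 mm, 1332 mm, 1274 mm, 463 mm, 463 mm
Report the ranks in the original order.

4, 3, 6, 5, 3, 3

Sorted (ascending): 463, 463, 463, 694, 1274, 1332
The 3 values of 463 occupy positions 1–3 → each gets rank 3.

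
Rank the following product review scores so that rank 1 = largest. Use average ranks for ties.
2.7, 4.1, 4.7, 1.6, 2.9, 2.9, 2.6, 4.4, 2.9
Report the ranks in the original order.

7, 3, 1, 9, 5, 5, 8, 2, 5

Sorted (descending): 4.7, 4.4, 4.1, 2.9, 2.9, 2.9, 2.7, 2.6, 1.6
The 3 values of 2.9 occupy positions 4–6 → average rank 5.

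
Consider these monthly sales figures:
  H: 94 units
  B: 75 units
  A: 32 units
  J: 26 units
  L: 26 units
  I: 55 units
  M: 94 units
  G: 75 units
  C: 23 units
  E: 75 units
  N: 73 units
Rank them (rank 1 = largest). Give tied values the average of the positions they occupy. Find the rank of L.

9.5

Sorted (descending): 94, 94, 75, 75, 75, 73, 55, 32, 26, 26, 23
The 2 values of 94 occupy positions 1–2 → average rank (1+2)/2 = 1.5.
The 3 values of 75 occupy positions 3–5 → average rank 4.
The 2 values of 26 occupy positions 9–10 → average rank (9+10)/2 = 9.5.
L has value 26 units → rank 9.5.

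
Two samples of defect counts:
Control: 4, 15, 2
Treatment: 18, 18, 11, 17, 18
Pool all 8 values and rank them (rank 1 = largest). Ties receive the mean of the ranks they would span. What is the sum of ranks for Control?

20

Sorted (descending): 18, 18, 18, 17, 15, 11, 4, 2
The 3 values of 18 occupy positions 1–3 → average rank 2.
Control values → pooled ranks: 4→7, 15→5, 2→8
Rank sum = 7 + 5 + 8 = 20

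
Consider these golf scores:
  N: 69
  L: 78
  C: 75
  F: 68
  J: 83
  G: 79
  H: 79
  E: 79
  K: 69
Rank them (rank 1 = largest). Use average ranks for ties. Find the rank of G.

3

Sorted (descending): 83, 79, 79, 79, 78, 75, 69, 69, 68
The 3 values of 79 occupy positions 2–4 → average rank 3.
The 2 values of 69 occupy positions 7–8 → average rank (7+8)/2 = 7.5.
G has value 79 → rank 3.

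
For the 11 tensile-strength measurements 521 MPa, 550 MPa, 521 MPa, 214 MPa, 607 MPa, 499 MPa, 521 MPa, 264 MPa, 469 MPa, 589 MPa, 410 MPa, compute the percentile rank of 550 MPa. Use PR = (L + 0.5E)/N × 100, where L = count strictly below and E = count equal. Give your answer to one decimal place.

N = 11.
Strictly below 550: 8. Equal to 550: 1.
PR = (8 + 0.5·1)/11 × 100 = 77.3

77.3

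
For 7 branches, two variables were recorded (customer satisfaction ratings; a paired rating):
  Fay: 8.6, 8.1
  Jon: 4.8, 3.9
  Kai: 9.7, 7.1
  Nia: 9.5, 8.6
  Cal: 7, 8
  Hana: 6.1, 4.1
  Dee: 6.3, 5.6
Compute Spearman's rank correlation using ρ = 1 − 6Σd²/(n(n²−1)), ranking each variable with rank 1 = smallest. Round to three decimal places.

Ranks of variable 1: 5, 1, 7, 6, 4, 2, 3
Ranks of variable 2: 6, 1, 4, 7, 5, 2, 3
d = r₁ − r₂: -1, 0, 3, -1, -1, 0, 0
d²: 1, 0, 9, 1, 1, 0, 0; Σd² = 12
ρ = 1 − 6·12/(7·48) = 1 − 72/336 = 0.786

0.786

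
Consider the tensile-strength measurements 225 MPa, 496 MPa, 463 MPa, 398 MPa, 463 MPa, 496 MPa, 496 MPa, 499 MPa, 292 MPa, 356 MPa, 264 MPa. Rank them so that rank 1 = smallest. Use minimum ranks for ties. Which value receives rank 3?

Sorted (ascending): 225, 264, 292, 356, 398, 463, 463, 496, 496, 496, 499
The 2 values of 463 occupy positions 6–7 → each gets rank 6.
The 3 values of 496 occupy positions 8–10 → each gets rank 8.
Rank 3 → value 292.

292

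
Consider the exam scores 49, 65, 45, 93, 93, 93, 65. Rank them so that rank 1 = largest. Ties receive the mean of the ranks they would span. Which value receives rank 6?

49

Sorted (descending): 93, 93, 93, 65, 65, 49, 45
The 3 values of 93 occupy positions 1–3 → average rank 2.
The 2 values of 65 occupy positions 4–5 → average rank (4+5)/2 = 4.5.
Rank 6 → value 49.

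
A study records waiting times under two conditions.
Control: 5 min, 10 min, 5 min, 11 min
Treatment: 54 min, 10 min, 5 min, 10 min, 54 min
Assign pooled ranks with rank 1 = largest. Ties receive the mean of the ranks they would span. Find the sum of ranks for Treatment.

Sorted (descending): 54, 54, 11, 10, 10, 10, 5, 5, 5
The 2 values of 54 occupy positions 1–2 → average rank (1+2)/2 = 1.5.
The 3 values of 10 occupy positions 4–6 → average rank 5.
The 3 values of 5 occupy positions 7–9 → average rank 8.
Treatment values → pooled ranks: 54→1.5, 10→5, 5→8, 10→5, 54→1.5
Rank sum = 1.5 + 5 + 8 + 5 + 1.5 = 21

21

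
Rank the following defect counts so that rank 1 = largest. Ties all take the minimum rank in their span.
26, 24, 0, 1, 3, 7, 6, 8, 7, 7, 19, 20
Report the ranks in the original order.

Sorted (descending): 26, 24, 20, 19, 8, 7, 7, 7, 6, 3, 1, 0
The 3 values of 7 occupy positions 6–8 → each gets rank 6.

1, 2, 12, 11, 10, 6, 9, 5, 6, 6, 4, 3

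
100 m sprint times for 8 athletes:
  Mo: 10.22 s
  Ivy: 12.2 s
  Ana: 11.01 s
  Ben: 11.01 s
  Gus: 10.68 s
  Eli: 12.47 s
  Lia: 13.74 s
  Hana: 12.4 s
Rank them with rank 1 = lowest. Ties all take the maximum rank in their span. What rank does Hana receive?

Sorted (ascending): 10.22, 10.68, 11.01, 11.01, 12.2, 12.4, 12.47, 13.74
The 2 values of 11.01 occupy positions 3–4 → each gets rank 4.
Hana has value 12.4 s → rank 6.

6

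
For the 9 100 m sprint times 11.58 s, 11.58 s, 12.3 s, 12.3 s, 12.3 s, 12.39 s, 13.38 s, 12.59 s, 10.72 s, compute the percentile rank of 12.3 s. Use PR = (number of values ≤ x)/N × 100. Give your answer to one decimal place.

66.7

N = 9.
Strictly below 12.3: 3. Equal to 12.3: 3.
PR = 6/9 × 100 = 66.7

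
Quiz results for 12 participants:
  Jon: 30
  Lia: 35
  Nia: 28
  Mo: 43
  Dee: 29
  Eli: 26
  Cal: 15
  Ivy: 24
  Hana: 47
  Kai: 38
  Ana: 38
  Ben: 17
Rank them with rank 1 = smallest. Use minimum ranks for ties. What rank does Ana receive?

9

Sorted (ascending): 15, 17, 24, 26, 28, 29, 30, 35, 38, 38, 43, 47
The 2 values of 38 occupy positions 9–10 → each gets rank 9.
Ana has value 38 → rank 9.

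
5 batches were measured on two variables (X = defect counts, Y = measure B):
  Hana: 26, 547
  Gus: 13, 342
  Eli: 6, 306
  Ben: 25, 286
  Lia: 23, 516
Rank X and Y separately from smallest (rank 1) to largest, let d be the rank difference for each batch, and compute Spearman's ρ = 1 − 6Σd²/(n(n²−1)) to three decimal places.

Ranks of variable 1: 5, 2, 1, 4, 3
Ranks of variable 2: 5, 3, 2, 1, 4
d = r₁ − r₂: 0, -1, -1, 3, -1
d²: 0, 1, 1, 9, 1; Σd² = 12
ρ = 1 − 6·12/(5·24) = 1 − 72/120 = 0.400

0.400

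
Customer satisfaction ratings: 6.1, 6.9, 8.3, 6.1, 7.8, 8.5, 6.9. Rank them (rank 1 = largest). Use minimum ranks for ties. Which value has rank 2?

Sorted (descending): 8.5, 8.3, 7.8, 6.9, 6.9, 6.1, 6.1
The 2 values of 6.9 occupy positions 4–5 → each gets rank 4.
The 2 values of 6.1 occupy positions 6–7 → each gets rank 6.
Rank 2 → value 8.3.

8.3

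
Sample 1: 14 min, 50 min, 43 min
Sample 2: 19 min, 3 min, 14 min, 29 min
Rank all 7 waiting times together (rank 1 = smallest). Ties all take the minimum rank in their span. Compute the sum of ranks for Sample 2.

Sorted (ascending): 3, 14, 14, 19, 29, 43, 50
The 2 values of 14 occupy positions 2–3 → each gets rank 2.
Sample 2 values → pooled ranks: 19→4, 3→1, 14→2, 29→5
Rank sum = 4 + 1 + 2 + 5 = 12

12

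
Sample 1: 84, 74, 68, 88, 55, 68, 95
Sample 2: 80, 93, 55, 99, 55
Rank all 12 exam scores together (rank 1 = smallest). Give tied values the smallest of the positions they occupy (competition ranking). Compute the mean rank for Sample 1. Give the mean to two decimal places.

Sorted (ascending): 55, 55, 55, 68, 68, 74, 80, 84, 88, 93, 95, 99
The 3 values of 55 occupy positions 1–3 → each gets rank 1.
The 2 values of 68 occupy positions 4–5 → each gets rank 4.
Sample 1 values → pooled ranks: 84→8, 74→6, 68→4, 88→9, 55→1, 68→4, 95→11
Mean rank = (8 + 6 + 4 + 9 + 1 + 4 + 11) / 7 = 6.14

6.14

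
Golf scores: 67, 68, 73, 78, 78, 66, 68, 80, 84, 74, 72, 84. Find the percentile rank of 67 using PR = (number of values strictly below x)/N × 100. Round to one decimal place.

8.3

N = 12.
Strictly below 67: 1. Equal to 67: 1.
PR = 1/12 × 100 = 8.3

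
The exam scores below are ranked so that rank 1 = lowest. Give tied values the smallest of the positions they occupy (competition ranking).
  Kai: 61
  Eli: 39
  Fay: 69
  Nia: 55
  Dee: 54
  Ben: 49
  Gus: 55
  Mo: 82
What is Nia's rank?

Sorted (ascending): 39, 49, 54, 55, 55, 61, 69, 82
The 2 values of 55 occupy positions 4–5 → each gets rank 4.
Nia has value 55 → rank 4.

4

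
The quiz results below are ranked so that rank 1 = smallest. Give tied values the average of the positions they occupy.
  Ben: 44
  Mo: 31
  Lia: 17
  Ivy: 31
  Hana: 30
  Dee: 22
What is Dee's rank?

Sorted (ascending): 17, 22, 30, 31, 31, 44
The 2 values of 31 occupy positions 4–5 → average rank (4+5)/2 = 4.5.
Dee has value 22 → rank 2.

2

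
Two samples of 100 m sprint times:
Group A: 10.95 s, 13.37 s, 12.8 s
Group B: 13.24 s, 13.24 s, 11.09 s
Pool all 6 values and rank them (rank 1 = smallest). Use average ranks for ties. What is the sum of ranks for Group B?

11

Sorted (ascending): 10.95, 11.09, 12.8, 13.24, 13.24, 13.37
The 2 values of 13.24 occupy positions 4–5 → average rank (4+5)/2 = 4.5.
Group B values → pooled ranks: 13.24→4.5, 13.24→4.5, 11.09→2
Rank sum = 4.5 + 4.5 + 2 = 11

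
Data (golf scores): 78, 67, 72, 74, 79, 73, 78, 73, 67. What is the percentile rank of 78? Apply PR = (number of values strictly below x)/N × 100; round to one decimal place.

66.7

N = 9.
Strictly below 78: 6. Equal to 78: 2.
PR = 6/9 × 100 = 66.7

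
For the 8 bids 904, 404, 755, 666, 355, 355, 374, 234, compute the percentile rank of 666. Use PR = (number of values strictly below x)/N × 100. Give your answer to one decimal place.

N = 8.
Strictly below 666: 5. Equal to 666: 1.
PR = 5/8 × 100 = 62.5

62.5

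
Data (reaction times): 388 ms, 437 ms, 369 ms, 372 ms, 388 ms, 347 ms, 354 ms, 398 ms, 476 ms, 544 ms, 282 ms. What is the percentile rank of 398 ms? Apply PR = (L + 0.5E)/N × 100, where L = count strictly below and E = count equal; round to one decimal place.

N = 11.
Strictly below 398: 7. Equal to 398: 1.
PR = (7 + 0.5·1)/11 × 100 = 68.2

68.2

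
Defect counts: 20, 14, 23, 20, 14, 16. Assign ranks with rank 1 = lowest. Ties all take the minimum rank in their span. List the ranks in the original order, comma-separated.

4, 1, 6, 4, 1, 3

Sorted (ascending): 14, 14, 16, 20, 20, 23
The 2 values of 14 occupy positions 1–2 → each gets rank 1.
The 2 values of 20 occupy positions 4–5 → each gets rank 4.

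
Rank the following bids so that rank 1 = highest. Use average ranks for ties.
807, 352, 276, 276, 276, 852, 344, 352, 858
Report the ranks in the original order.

3, 4.5, 8, 8, 8, 2, 6, 4.5, 1

Sorted (descending): 858, 852, 807, 352, 352, 344, 276, 276, 276
The 2 values of 352 occupy positions 4–5 → average rank (4+5)/2 = 4.5.
The 3 values of 276 occupy positions 7–9 → average rank 8.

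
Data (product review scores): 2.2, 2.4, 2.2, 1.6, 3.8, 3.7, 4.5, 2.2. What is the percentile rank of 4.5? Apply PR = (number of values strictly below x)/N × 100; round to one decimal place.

N = 8.
Strictly below 4.5: 7. Equal to 4.5: 1.
PR = 7/8 × 100 = 87.5

87.5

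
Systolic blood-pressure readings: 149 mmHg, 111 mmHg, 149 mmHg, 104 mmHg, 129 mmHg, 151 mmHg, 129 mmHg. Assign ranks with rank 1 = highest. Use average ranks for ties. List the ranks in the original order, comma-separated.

2.5, 6, 2.5, 7, 4.5, 1, 4.5

Sorted (descending): 151, 149, 149, 129, 129, 111, 104
The 2 values of 149 occupy positions 2–3 → average rank (2+3)/2 = 2.5.
The 2 values of 129 occupy positions 4–5 → average rank (4+5)/2 = 4.5.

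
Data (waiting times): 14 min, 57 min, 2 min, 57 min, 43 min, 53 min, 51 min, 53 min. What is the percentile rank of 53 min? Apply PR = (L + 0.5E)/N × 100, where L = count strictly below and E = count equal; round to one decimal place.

N = 8.
Strictly below 53: 4. Equal to 53: 2.
PR = (4 + 0.5·2)/8 × 100 = 62.5

62.5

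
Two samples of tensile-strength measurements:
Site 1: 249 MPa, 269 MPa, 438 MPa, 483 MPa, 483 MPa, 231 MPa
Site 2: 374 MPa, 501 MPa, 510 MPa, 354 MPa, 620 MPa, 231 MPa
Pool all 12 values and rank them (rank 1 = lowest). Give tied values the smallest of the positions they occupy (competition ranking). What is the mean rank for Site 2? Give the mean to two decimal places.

Sorted (ascending): 231, 231, 249, 269, 354, 374, 438, 483, 483, 501, 510, 620
The 2 values of 231 occupy positions 1–2 → each gets rank 1.
The 2 values of 483 occupy positions 8–9 → each gets rank 8.
Site 2 values → pooled ranks: 374→6, 501→10, 510→11, 354→5, 620→12, 231→1
Mean rank = (6 + 10 + 11 + 5 + 12 + 1) / 6 = 7.50

7.50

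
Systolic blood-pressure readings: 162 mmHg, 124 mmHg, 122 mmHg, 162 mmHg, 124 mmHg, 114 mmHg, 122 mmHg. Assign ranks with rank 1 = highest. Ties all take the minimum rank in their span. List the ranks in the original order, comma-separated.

1, 3, 5, 1, 3, 7, 5

Sorted (descending): 162, 162, 124, 124, 122, 122, 114
The 2 values of 162 occupy positions 1–2 → each gets rank 1.
The 2 values of 124 occupy positions 3–4 → each gets rank 3.
The 2 values of 122 occupy positions 5–6 → each gets rank 5.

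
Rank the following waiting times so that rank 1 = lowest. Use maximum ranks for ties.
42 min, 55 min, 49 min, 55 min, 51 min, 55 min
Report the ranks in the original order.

1, 6, 2, 6, 3, 6

Sorted (ascending): 42, 49, 51, 55, 55, 55
The 3 values of 55 occupy positions 4–6 → each gets rank 6.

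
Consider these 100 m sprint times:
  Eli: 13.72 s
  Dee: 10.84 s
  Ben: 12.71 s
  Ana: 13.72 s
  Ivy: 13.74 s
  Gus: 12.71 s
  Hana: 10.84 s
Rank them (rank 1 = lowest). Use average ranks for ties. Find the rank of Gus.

3.5

Sorted (ascending): 10.84, 10.84, 12.71, 12.71, 13.72, 13.72, 13.74
The 2 values of 10.84 occupy positions 1–2 → average rank (1+2)/2 = 1.5.
The 2 values of 12.71 occupy positions 3–4 → average rank (3+4)/2 = 3.5.
The 2 values of 13.72 occupy positions 5–6 → average rank (5+6)/2 = 5.5.
Gus has value 12.71 s → rank 3.5.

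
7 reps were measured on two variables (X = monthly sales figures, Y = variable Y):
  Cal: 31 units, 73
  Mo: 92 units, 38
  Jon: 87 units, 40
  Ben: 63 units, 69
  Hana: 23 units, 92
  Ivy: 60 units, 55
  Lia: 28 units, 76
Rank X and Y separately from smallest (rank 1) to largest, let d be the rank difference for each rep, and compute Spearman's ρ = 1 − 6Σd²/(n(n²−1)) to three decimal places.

Ranks of variable 1: 3, 7, 6, 5, 1, 4, 2
Ranks of variable 2: 5, 1, 2, 4, 7, 3, 6
d = r₁ − r₂: -2, 6, 4, 1, -6, 1, -4
d²: 4, 36, 16, 1, 36, 1, 16; Σd² = 110
ρ = 1 − 6·110/(7·48) = 1 − 660/336 = -0.964

-0.964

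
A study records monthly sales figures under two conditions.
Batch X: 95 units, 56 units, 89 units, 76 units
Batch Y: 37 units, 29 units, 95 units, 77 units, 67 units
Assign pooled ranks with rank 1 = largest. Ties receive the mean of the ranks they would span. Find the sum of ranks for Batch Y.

Sorted (descending): 95, 95, 89, 77, 76, 67, 56, 37, 29
The 2 values of 95 occupy positions 1–2 → average rank (1+2)/2 = 1.5.
Batch Y values → pooled ranks: 37→8, 29→9, 95→1.5, 77→4, 67→6
Rank sum = 8 + 9 + 1.5 + 4 + 6 = 28.5

28.5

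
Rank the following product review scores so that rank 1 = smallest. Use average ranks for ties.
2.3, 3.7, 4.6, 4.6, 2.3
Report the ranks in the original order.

1.5, 3, 4.5, 4.5, 1.5

Sorted (ascending): 2.3, 2.3, 3.7, 4.6, 4.6
The 2 values of 2.3 occupy positions 1–2 → average rank (1+2)/2 = 1.5.
The 2 values of 4.6 occupy positions 4–5 → average rank (4+5)/2 = 4.5.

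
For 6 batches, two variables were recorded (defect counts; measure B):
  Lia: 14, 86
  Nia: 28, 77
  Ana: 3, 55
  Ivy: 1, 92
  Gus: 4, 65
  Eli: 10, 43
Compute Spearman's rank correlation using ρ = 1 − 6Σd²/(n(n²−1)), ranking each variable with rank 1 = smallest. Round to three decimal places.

Ranks of variable 1: 5, 6, 2, 1, 3, 4
Ranks of variable 2: 5, 4, 2, 6, 3, 1
d = r₁ − r₂: 0, 2, 0, -5, 0, 3
d²: 0, 4, 0, 25, 0, 9; Σd² = 38
ρ = 1 − 6·38/(6·35) = 1 − 228/210 = -0.086

-0.086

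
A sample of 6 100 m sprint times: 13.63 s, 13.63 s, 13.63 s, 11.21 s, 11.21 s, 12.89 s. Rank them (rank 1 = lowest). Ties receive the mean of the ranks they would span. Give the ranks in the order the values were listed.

Sorted (ascending): 11.21, 11.21, 12.89, 13.63, 13.63, 13.63
The 2 values of 11.21 occupy positions 1–2 → average rank (1+2)/2 = 1.5.
The 3 values of 13.63 occupy positions 4–6 → average rank 5.

5, 5, 5, 1.5, 1.5, 3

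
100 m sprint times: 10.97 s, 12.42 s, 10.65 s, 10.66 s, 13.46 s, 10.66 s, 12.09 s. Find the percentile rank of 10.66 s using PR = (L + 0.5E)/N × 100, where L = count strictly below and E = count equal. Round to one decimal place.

28.6

N = 7.
Strictly below 10.66: 1. Equal to 10.66: 2.
PR = (1 + 0.5·2)/7 × 100 = 28.6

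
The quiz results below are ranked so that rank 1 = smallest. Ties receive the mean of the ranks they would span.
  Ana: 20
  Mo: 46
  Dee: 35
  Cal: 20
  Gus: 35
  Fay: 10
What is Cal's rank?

2.5

Sorted (ascending): 10, 20, 20, 35, 35, 46
The 2 values of 20 occupy positions 2–3 → average rank (2+3)/2 = 2.5.
The 2 values of 35 occupy positions 4–5 → average rank (4+5)/2 = 4.5.
Cal has value 20 → rank 2.5.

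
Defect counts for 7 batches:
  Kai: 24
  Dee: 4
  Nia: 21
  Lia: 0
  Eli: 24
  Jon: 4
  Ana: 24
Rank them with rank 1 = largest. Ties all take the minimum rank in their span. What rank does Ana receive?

1

Sorted (descending): 24, 24, 24, 21, 4, 4, 0
The 3 values of 24 occupy positions 1–3 → each gets rank 1.
The 2 values of 4 occupy positions 5–6 → each gets rank 5.
Ana has value 24 → rank 1.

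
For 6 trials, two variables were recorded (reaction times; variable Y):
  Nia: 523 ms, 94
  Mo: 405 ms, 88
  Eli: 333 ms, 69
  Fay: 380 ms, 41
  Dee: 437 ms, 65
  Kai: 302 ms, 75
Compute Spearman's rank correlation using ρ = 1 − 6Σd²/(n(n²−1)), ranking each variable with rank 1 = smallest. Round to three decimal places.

Ranks of variable 1: 6, 4, 2, 3, 5, 1
Ranks of variable 2: 6, 5, 3, 1, 2, 4
d = r₁ − r₂: 0, -1, -1, 2, 3, -3
d²: 0, 1, 1, 4, 9, 9; Σd² = 24
ρ = 1 − 6·24/(6·35) = 1 − 144/210 = 0.314

0.314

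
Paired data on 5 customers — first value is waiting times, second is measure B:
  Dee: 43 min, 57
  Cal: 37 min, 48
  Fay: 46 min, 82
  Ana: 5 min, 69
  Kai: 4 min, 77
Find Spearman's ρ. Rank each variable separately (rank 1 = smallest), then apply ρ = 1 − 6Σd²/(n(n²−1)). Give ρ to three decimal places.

Ranks of variable 1: 4, 3, 5, 2, 1
Ranks of variable 2: 2, 1, 5, 3, 4
d = r₁ − r₂: 2, 2, 0, -1, -3
d²: 4, 4, 0, 1, 9; Σd² = 18
ρ = 1 − 6·18/(5·24) = 1 − 108/120 = 0.100

0.100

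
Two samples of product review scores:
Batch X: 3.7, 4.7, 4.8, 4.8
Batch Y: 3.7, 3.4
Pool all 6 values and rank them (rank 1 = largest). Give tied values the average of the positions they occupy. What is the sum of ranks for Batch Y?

Sorted (descending): 4.8, 4.8, 4.7, 3.7, 3.7, 3.4
The 2 values of 4.8 occupy positions 1–2 → average rank (1+2)/2 = 1.5.
The 2 values of 3.7 occupy positions 4–5 → average rank (4+5)/2 = 4.5.
Batch Y values → pooled ranks: 3.7→4.5, 3.4→6
Rank sum = 4.5 + 6 = 10.5

10.5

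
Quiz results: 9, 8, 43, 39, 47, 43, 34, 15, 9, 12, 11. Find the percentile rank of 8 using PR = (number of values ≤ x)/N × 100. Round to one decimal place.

N = 11.
Strictly below 8: 0. Equal to 8: 1.
PR = 1/11 × 100 = 9.1

9.1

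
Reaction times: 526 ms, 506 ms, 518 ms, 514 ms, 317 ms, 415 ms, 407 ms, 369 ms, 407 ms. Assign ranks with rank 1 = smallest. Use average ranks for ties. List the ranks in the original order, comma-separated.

Sorted (ascending): 317, 369, 407, 407, 415, 506, 514, 518, 526
The 2 values of 407 occupy positions 3–4 → average rank (3+4)/2 = 3.5.

9, 6, 8, 7, 1, 5, 3.5, 2, 3.5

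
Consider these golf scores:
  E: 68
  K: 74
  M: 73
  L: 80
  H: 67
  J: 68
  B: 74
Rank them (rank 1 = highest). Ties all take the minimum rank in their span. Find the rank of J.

5

Sorted (descending): 80, 74, 74, 73, 68, 68, 67
The 2 values of 74 occupy positions 2–3 → each gets rank 2.
The 2 values of 68 occupy positions 5–6 → each gets rank 5.
J has value 68 → rank 5.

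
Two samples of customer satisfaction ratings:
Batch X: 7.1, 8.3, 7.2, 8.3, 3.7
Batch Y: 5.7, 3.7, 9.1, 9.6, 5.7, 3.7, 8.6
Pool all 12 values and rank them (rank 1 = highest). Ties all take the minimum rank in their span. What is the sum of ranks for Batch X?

31

Sorted (descending): 9.6, 9.1, 8.6, 8.3, 8.3, 7.2, 7.1, 5.7, 5.7, 3.7, 3.7, 3.7
The 2 values of 8.3 occupy positions 4–5 → each gets rank 4.
The 2 values of 5.7 occupy positions 8–9 → each gets rank 8.
The 3 values of 3.7 occupy positions 10–12 → each gets rank 10.
Batch X values → pooled ranks: 7.1→7, 8.3→4, 7.2→6, 8.3→4, 3.7→10
Rank sum = 7 + 4 + 6 + 4 + 10 = 31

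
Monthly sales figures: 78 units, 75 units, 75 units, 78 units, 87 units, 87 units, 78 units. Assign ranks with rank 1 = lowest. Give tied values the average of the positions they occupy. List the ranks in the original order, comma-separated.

Sorted (ascending): 75, 75, 78, 78, 78, 87, 87
The 2 values of 75 occupy positions 1–2 → average rank (1+2)/2 = 1.5.
The 3 values of 78 occupy positions 3–5 → average rank 4.
The 2 values of 87 occupy positions 6–7 → average rank (6+7)/2 = 6.5.

4, 1.5, 1.5, 4, 6.5, 6.5, 4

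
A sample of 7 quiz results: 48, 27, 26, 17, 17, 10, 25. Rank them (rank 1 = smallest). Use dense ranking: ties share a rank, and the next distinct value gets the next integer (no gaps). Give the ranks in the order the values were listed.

6, 5, 4, 2, 2, 1, 3

Sorted (ascending): 10, 17, 17, 25, 26, 27, 48
The 2 values of 17 share dense rank 2.
Remaining distinct values take the next consecutive integers.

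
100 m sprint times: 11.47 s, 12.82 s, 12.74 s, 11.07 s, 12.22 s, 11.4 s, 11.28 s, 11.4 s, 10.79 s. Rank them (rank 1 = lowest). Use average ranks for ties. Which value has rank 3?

11.28

Sorted (ascending): 10.79, 11.07, 11.28, 11.4, 11.4, 11.47, 12.22, 12.74, 12.82
The 2 values of 11.4 occupy positions 4–5 → average rank (4+5)/2 = 4.5.
Rank 3 → value 11.28.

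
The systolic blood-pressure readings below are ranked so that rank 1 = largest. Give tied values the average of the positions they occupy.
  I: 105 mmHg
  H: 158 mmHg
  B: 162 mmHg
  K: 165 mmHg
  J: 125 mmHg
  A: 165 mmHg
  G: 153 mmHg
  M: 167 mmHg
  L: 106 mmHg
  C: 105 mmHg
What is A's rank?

2.5

Sorted (descending): 167, 165, 165, 162, 158, 153, 125, 106, 105, 105
The 2 values of 165 occupy positions 2–3 → average rank (2+3)/2 = 2.5.
The 2 values of 105 occupy positions 9–10 → average rank (9+10)/2 = 9.5.
A has value 165 mmHg → rank 2.5.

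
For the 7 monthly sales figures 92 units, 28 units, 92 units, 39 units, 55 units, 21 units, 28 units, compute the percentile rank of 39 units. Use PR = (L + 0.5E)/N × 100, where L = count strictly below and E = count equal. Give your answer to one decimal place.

N = 7.
Strictly below 39: 3. Equal to 39: 1.
PR = (3 + 0.5·1)/7 × 100 = 50.0

50.0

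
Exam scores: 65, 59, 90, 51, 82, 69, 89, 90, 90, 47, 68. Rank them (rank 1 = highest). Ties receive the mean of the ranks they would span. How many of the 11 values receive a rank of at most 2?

Sorted (descending): 90, 90, 90, 89, 82, 69, 68, 65, 59, 51, 47
The 3 values of 90 occupy positions 1–3 → average rank 2.
Ranks ≤ 2: {2, 2, 2} → 3 values.

3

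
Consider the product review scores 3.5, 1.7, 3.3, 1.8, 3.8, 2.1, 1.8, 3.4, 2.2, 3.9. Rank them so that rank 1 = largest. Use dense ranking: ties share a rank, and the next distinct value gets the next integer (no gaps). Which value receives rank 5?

3.3

Sorted (descending): 3.9, 3.8, 3.5, 3.4, 3.3, 2.2, 2.1, 1.8, 1.8, 1.7
The 2 values of 1.8 share dense rank 8.
Remaining distinct values take the next consecutive integers.
Rank 5 → value 3.3.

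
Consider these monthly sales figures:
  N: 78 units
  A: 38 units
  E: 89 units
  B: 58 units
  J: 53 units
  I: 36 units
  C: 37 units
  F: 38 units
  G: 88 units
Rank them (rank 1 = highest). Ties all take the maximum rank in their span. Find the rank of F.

7

Sorted (descending): 89, 88, 78, 58, 53, 38, 38, 37, 36
The 2 values of 38 occupy positions 6–7 → each gets rank 7.
F has value 38 units → rank 7.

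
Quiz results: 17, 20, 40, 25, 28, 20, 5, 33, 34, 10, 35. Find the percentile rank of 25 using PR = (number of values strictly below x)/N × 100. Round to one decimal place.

45.5

N = 11.
Strictly below 25: 5. Equal to 25: 1.
PR = 5/11 × 100 = 45.5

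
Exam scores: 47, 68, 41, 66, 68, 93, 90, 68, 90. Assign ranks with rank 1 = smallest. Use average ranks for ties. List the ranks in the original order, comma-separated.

2, 5, 1, 3, 5, 9, 7.5, 5, 7.5

Sorted (ascending): 41, 47, 66, 68, 68, 68, 90, 90, 93
The 3 values of 68 occupy positions 4–6 → average rank 5.
The 2 values of 90 occupy positions 7–8 → average rank (7+8)/2 = 7.5.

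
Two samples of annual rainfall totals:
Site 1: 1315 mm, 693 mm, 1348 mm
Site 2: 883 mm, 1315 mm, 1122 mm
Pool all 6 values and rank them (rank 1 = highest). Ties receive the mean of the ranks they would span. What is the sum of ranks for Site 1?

Sorted (descending): 1348, 1315, 1315, 1122, 883, 693
The 2 values of 1315 occupy positions 2–3 → average rank (2+3)/2 = 2.5.
Site 1 values → pooled ranks: 1315→2.5, 693→6, 1348→1
Rank sum = 2.5 + 6 + 1 = 9.5

9.5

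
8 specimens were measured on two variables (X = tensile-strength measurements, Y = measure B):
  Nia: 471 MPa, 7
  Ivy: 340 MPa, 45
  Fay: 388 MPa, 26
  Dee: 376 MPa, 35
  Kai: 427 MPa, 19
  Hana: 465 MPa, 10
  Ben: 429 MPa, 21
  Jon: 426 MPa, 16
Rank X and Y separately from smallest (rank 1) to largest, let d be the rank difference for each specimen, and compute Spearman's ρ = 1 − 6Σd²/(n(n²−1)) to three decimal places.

Ranks of variable 1: 8, 1, 3, 2, 5, 7, 6, 4
Ranks of variable 2: 1, 8, 6, 7, 4, 2, 5, 3
d = r₁ − r₂: 7, -7, -3, -5, 1, 5, 1, 1
d²: 49, 49, 9, 25, 1, 25, 1, 1; Σd² = 160
ρ = 1 − 6·160/(8·63) = 1 − 960/504 = -0.905

-0.905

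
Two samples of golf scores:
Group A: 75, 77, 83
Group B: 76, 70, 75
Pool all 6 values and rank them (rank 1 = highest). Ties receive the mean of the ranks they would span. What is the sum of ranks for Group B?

13.5

Sorted (descending): 83, 77, 76, 75, 75, 70
The 2 values of 75 occupy positions 4–5 → average rank (4+5)/2 = 4.5.
Group B values → pooled ranks: 76→3, 70→6, 75→4.5
Rank sum = 3 + 6 + 4.5 = 13.5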